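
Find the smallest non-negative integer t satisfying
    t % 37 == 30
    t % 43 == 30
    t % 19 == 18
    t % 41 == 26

The moduli are pairwise coprime; N = 37·43·19·41 = 1239389.
N/37 = 33497; 33497 ≡ 12 (mod 37); 12·34 ≡ 1, so inverse 34.
N/43 = 28823; 28823 ≡ 13 (mod 43); 13·10 ≡ 1, so inverse 10.
N/19 = 65231; 65231 ≡ 4 (mod 19); 4·5 ≡ 1, so inverse 5.
N/41 = 30229; 30229 ≡ 12 (mod 41); 12·24 ≡ 1, so inverse 24.
t ≡ 30·33497·34 + 30·28823·10 + 18·65231·5 + 26·30229·24 = 67547526.
67547526 mod 1239389 = 620520.

620520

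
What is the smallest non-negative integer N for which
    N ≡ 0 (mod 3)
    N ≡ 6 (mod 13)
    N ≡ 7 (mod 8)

279

The moduli are pairwise coprime; M = 3·13·8 = 312.
M/3 = 104; 104 ≡ 2 (mod 3); 2·2 ≡ 1, so inverse 2.
M/13 = 24; 24 ≡ 11 (mod 13); 11·6 ≡ 1, so inverse 6.
M/8 = 39; 39 ≡ 7 (mod 8); 7·7 ≡ 1, so inverse 7.
N ≡ 0·104·2 + 6·24·6 + 7·39·7 = 2775.
2775 mod 312 = 279.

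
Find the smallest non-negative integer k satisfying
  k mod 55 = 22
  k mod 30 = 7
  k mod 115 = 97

2167

Combine the congruences pairwise.
gcd(55, 30) = 5 and 5 | (7 − 22), so the pair is consistent; merging gives k ≡ 187 (mod 330), where 330 = lcm(55, 30).
gcd(330, 115) = 5 and 5 | (97 − 187), so the pair is consistent; merging gives k ≡ 2167 (mod 7590), where 7590 = lcm(330, 115).
The solution is unique modulo lcm(55, 30, 115) = 7590.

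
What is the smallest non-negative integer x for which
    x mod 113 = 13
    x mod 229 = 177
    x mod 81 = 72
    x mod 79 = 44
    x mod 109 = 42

15056865135

From x ≡ 13 (mod 113) write x = 13 + 113t. Substituting into x ≡ 177 (mod 229) gives 113t ≡ 164 (mod 229), and since 113⁻¹ ≡ 152 (mod 229), t ≡ 196. Hence x ≡ 13 + 113·196 = 22161 (mod 25877).
From x ≡ 22161 (mod 25877) write x = 22161 + 25877t. Substituting into x ≡ 72 (mod 81) gives 25877t ≡ 24 (mod 81), and since 38⁻¹ ≡ 32 (mod 81), t ≡ 39. Hence x ≡ 22161 + 25877·39 = 1031364 (mod 2096037).
From x ≡ 1031364 (mod 2096037) write x = 1031364 + 2096037t. Substituting into x ≡ 44 (mod 79) gives 2096037t ≡ 25 (mod 79), and since 9⁻¹ ≡ 44 (mod 79), t ≡ 73. Hence x ≡ 1031364 + 2096037·73 = 154042065 (mod 165586923).
From x ≡ 154042065 (mod 165586923) write x = 154042065 + 165586923t. Substituting into x ≡ 42 (mod 109) gives 165586923t ≡ 47 (mod 109), and since 9⁻¹ ≡ 97 (mod 109), t ≡ 90. Hence x ≡ 154042065 + 165586923·90 = 15056865135 (mod 18048974607).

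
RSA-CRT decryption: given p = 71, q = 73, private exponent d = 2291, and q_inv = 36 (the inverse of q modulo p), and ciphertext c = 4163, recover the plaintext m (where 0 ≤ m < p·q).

2806

d_p = d mod (p−1) = 2291 mod 70 = 51; d_q = d mod (q−1) = 59.
m₁ = c^(d_p) mod p: c ≡ 45 (mod 71), and 45^51 mod 71 = 37.
m₂ = c^(d_q) mod q: c ≡ 2 (mod 73), and 2^59 mod 73 = 32.
h = q_inv·(m₁ − m₂) mod p = 36·(37 − 32) mod 71 = 38.
m = m₂ + h·q = 32 + 38·73 = 2806.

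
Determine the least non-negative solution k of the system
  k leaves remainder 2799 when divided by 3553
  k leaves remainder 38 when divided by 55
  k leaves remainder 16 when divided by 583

48988

gcd(3553, 55) = 11 and 11 | (38 − 2799), so the pair is consistent; merging gives k ≡ 13458 (mod 17765), where 17765 = lcm(3553, 55).
gcd(17765, 583) = 11 and 11 | (16 − 13458), so the pair is consistent; merging gives k ≡ 48988 (mod 941545), where 941545 = lcm(17765, 583).
The solution is unique modulo lcm(3553, 55, 583) = 941545.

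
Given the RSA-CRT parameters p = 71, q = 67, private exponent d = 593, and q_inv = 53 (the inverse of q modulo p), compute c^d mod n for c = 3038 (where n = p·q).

1911

d_p = d mod (p−1) = 593 mod 70 = 33; d_q = d mod (q−1) = 65.
m₁ = c^(d_p) mod p: c ≡ 56 (mod 71), and 56^33 mod 71 = 65.
m₂ = c^(d_q) mod q: c ≡ 23 (mod 67), and 23^65 mod 67 = 35.
h = q_inv·(m₁ − m₂) mod p = 53·(65 − 35) mod 71 = 28.
m = m₂ + h·q = 35 + 28·67 = 1911.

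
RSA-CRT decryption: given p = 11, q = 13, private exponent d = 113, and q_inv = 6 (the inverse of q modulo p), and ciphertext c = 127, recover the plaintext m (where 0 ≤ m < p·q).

d_p = d mod (p−1) = 113 mod 10 = 3; d_q = d mod (q−1) = 5.
m₁ = c^(d_p) mod p: c ≡ 6 (mod 11), and 6^3 mod 11 = 7.
m₂ = c^(d_q) mod q: c ≡ 10 (mod 13), and 10^5 mod 13 = 4.
h = q_inv·(m₁ − m₂) mod p = 6·(7 − 4) mod 11 = 7.
m = m₂ + h·q = 4 + 7·13 = 95.

95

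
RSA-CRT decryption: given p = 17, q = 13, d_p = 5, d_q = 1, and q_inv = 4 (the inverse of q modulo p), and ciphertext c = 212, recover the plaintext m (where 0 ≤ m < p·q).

m₁ = c^(d_p) mod p: c ≡ 8 (mod 17), and 8^5 mod 17 = 9.
m₂ = c^(d_q) mod q: c ≡ 4 (mod 13), and 4^1 mod 13 = 4.
h = q_inv·(m₁ − m₂) mod p = 4·(9 − 4) mod 17 = 3.
m = m₂ + h·q = 4 + 3·13 = 43.

43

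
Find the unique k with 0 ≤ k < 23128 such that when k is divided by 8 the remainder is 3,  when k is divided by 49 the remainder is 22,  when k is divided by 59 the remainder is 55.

The moduli are pairwise coprime; N = 8·49·59 = 23128.
N/8 = 2891; 2891 ≡ 3 (mod 8); 3·3 ≡ 1, so inverse 3.
N/49 = 472; 472 ≡ 31 (mod 49); 31·19 ≡ 1, so inverse 19.
N/59 = 392; 392 ≡ 38 (mod 59); 38·14 ≡ 1, so inverse 14.
k ≡ 3·2891·3 + 22·472·19 + 55·392·14 = 525155.
525155 mod 23128 = 16339.

16339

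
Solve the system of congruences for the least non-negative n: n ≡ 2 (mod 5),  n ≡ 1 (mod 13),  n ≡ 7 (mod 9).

From n ≡ 2 (mod 5) write n = 2 + 5t. Substituting into n ≡ 1 (mod 13) gives 5t ≡ 12 (mod 13), and since 5⁻¹ ≡ 8 (mod 13), t ≡ 5. Hence n ≡ 2 + 5·5 = 27 (mod 65).
From n ≡ 27 (mod 65) write n = 27 + 65t. Substituting into n ≡ 7 (mod 9) gives 65t ≡ 7 (mod 9), and since 2⁻¹ ≡ 5 (mod 9), t ≡ 8. Hence n ≡ 27 + 65·8 = 547 (mod 585).

547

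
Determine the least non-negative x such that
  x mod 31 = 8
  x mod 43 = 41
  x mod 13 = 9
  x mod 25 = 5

From x ≡ 8 (mod 31) write x = 8 + 31t. Substituting into x ≡ 41 (mod 43) gives 31t ≡ 33 (mod 43), and since 31⁻¹ ≡ 25 (mod 43), t ≡ 8. Hence x ≡ 8 + 31·8 = 256 (mod 1333).
From x ≡ 256 (mod 1333) write x = 256 + 1333t. Substituting into x ≡ 9 (mod 13) gives 1333t ≡ 0 (mod 13), and since 7⁻¹ ≡ 2 (mod 13), t ≡ 0. Hence x ≡ 256 + 1333·0 = 256 (mod 17329).
From x ≡ 256 (mod 17329) write x = 256 + 17329t. Substituting into x ≡ 5 (mod 25) gives 17329t ≡ 24 (mod 25), and since 4⁻¹ ≡ 19 (mod 25), t ≡ 6. Hence x ≡ 256 + 17329·6 = 104230 (mod 433225).

104230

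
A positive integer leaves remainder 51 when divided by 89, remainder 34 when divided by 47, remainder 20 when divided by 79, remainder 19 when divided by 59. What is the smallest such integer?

From x ≡ 51 (mod 89) write x = 51 + 89t. Substituting into x ≡ 34 (mod 47) gives 89t ≡ 30 (mod 47), and since 42⁻¹ ≡ 28 (mod 47), t ≡ 41. Hence x ≡ 51 + 89·41 = 3700 (mod 4183).
From x ≡ 3700 (mod 4183) write x = 3700 + 4183t. Substituting into x ≡ 20 (mod 79) gives 4183t ≡ 33 (mod 79), and since 75⁻¹ ≡ 59 (mod 79), t ≡ 51. Hence x ≡ 3700 + 4183·51 = 217033 (mod 330457).
From x ≡ 217033 (mod 330457) write x = 217033 + 330457t. Substituting into x ≡ 19 (mod 59) gives 330457t ≡ 47 (mod 59), and since 57⁻¹ ≡ 29 (mod 59), t ≡ 6. Hence x ≡ 217033 + 330457·6 = 2199775 (mod 19496963).

2199775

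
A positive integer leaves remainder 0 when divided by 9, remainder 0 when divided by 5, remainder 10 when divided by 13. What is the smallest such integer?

270

From x ≡ 0 (mod 9) write x = 0 + 9t. Substituting into x ≡ 0 (mod 5) gives 9t ≡ 0 (mod 5), and since 4⁻¹ ≡ 4 (mod 5), t ≡ 0. Hence x ≡ 0 + 9·0 = 0 (mod 45).
From x ≡ 0 (mod 45) write x = 0 + 45t. Substituting into x ≡ 10 (mod 13) gives 45t ≡ 10 (mod 13), and since 6⁻¹ ≡ 11 (mod 13), t ≡ 6. Hence x ≡ 0 + 45·6 = 270 (mod 585).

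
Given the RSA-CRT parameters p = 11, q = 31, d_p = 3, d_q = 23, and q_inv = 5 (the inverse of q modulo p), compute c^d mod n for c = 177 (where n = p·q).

34

m₁ = c^(d_p) mod p: c ≡ 1 (mod 11), and 1^3 mod 11 = 1.
m₂ = c^(d_q) mod q: c ≡ 22 (mod 31), and 22^23 mod 31 = 3.
h = q_inv·(m₁ − m₂) mod p = 5·(1 − 3) mod 11 = 1.
m = m₂ + h·q = 3 + 1·31 = 34.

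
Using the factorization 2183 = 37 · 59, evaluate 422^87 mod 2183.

60

Mod 37: 422 ≡ 15; by Fermat, exponent reduces to 87 mod 36 = 15; 15^15 ≡ 23 (mod 37).
Mod 59: 422 ≡ 9; by Fermat, exponent reduces to 87 mod 58 = 29; 9^29 ≡ 1 (mod 59).
Combine by CRT: x ≡ 23 (mod 37), x ≡ 1 (mod 59) ⇒ x ≡ 60 (mod 2183).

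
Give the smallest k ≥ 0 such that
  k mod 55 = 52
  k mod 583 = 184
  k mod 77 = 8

gcd(55, 583) = 11 and 11 | (184 − 52), so the pair is consistent; merging gives k ≡ 767 (mod 2915), where 2915 = lcm(55, 583).
gcd(2915, 77) = 11 and 11 | (8 − 767), so the pair is consistent; merging gives k ≡ 18257 (mod 20405), where 20405 = lcm(2915, 77).
The solution is unique modulo lcm(55, 583, 77) = 20405.

18257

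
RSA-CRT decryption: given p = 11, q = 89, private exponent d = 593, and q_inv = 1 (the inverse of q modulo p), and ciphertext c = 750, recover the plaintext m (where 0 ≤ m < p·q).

118

d_p = d mod (p−1) = 593 mod 10 = 3; d_q = d mod (q−1) = 65.
m₁ = c^(d_p) mod p: c ≡ 2 (mod 11), and 2^3 mod 11 = 8.
m₂ = c^(d_q) mod q: c ≡ 38 (mod 89), and 38^65 mod 89 = 29.
h = q_inv·(m₁ − m₂) mod p = 1·(8 − 29) mod 11 = 1.
m = m₂ + h·q = 29 + 1·89 = 118.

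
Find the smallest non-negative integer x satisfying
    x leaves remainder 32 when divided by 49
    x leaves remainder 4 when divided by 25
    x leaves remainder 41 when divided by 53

From x ≡ 32 (mod 49) write x = 32 + 49t. Substituting into x ≡ 4 (mod 25) gives 49t ≡ 22 (mod 25), and since 24⁻¹ ≡ 24 (mod 25), t ≡ 3. Hence x ≡ 32 + 49·3 = 179 (mod 1225).
From x ≡ 179 (mod 1225) write x = 179 + 1225t. Substituting into x ≡ 41 (mod 53) gives 1225t ≡ 21 (mod 53), and since 6⁻¹ ≡ 9 (mod 53), t ≡ 30. Hence x ≡ 179 + 1225·30 = 36929 (mod 64925).

36929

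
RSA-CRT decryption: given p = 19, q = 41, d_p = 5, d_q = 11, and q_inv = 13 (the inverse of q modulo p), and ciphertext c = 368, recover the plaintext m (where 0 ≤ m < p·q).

m₁ = c^(d_p) mod p: c ≡ 7 (mod 19), and 7^5 mod 19 = 11.
m₂ = c^(d_q) mod q: c ≡ 40 (mod 41), and 40^11 mod 41 = 40.
h = q_inv·(m₁ − m₂) mod p = 13·(11 − 40) mod 19 = 3.
m = m₂ + h·q = 40 + 3·41 = 163.

163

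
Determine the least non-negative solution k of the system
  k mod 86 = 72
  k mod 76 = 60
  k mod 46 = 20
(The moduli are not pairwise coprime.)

53564

Combine the congruences pairwise.
gcd(86, 76) = 2 and 2 | (60 − 72), so the pair is consistent; merging gives k ≡ 1276 (mod 3268), where 3268 = lcm(86, 76).
gcd(3268, 46) = 2 and 2 | (20 − 1276), so the pair is consistent; merging gives k ≡ 53564 (mod 75164), where 75164 = lcm(3268, 46).
The solution is unique modulo lcm(86, 76, 46) = 75164.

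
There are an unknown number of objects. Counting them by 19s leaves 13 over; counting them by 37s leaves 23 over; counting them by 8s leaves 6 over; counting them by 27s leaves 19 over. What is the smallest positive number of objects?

From N ≡ 13 (mod 19) write N = 13 + 19t. Substituting into N ≡ 23 (mod 37) gives 19t ≡ 10 (mod 37), and since 19⁻¹ ≡ 2 (mod 37), t ≡ 20. Hence N ≡ 13 + 19·20 = 393 (mod 703).
From N ≡ 393 (mod 703) write N = 393 + 703t. Substituting into N ≡ 6 (mod 8) gives 703t ≡ 5 (mod 8), and since 7⁻¹ ≡ 7 (mod 8), t ≡ 3. Hence N ≡ 393 + 703·3 = 2502 (mod 5624).
From N ≡ 2502 (mod 5624) write N = 2502 + 5624t. Substituting into N ≡ 19 (mod 27) gives 5624t ≡ 1 (mod 27), and since 8⁻¹ ≡ 17 (mod 27), t ≡ 17. Hence N ≡ 2502 + 5624·17 = 98110 (mod 151848).

98110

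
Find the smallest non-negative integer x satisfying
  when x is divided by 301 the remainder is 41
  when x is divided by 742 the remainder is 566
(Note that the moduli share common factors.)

gcd(301, 742) = 7 and 7 | (566 − 41), so the pair is consistent; merging gives x ≡ 5760 (mod 31906), where 31906 = lcm(301, 742).
The solution is unique modulo lcm(301, 742) = 31906.

5760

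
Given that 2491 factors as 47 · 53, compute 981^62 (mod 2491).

Mod 47: 981 ≡ 41; by Fermat, exponent reduces to 62 mod 46 = 16; 41^16 ≡ 12 (mod 47).
Mod 53: 981 ≡ 27; by Fermat, exponent reduces to 62 mod 52 = 10; 27^10 ≡ 25 (mod 53).
Combine by CRT: x ≡ 12 (mod 47), x ≡ 25 (mod 53) ⇒ x ≡ 1986 (mod 2491).

1986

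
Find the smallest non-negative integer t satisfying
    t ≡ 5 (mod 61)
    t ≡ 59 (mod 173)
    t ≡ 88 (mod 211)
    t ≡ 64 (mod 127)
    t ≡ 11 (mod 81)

22063987559

The moduli are pairwise coprime; N = 61·173·211·127·81 = 22905888021.
N/61 = 375506361; 375506361 ≡ 60 (mod 61); 60·60 ≡ 1, so inverse 60.
N/173 = 132403977; 132403977 ≡ 157 (mod 173); 157·54 ≡ 1, so inverse 54.
N/211 = 108558711; 108558711 ≡ 55 (mod 211); 55·188 ≡ 1, so inverse 188.
N/127 = 180361323; 180361323 ≡ 114 (mod 127); 114·39 ≡ 1, so inverse 39.
N/81 = 282788741; 282788741 ≡ 2 (mod 81); 2·41 ≡ 1, so inverse 41.
t ≡ 5·375506361·60 + 59·132403977·54 + 88·108558711·188 + 64·180361323·39 + 11·282788741·41 = 2908205878205.
2908205878205 mod 22905888021 = 22063987559.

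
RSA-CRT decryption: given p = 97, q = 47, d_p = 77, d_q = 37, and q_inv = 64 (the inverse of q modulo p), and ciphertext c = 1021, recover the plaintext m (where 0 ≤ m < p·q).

1427

m₁ = c^(d_p) mod p: c ≡ 51 (mod 97), and 51^77 mod 97 = 69.
m₂ = c^(d_q) mod q: c ≡ 34 (mod 47), and 34^37 mod 47 = 17.
h = q_inv·(m₁ − m₂) mod p = 64·(69 − 17) mod 97 = 30.
m = m₂ + h·q = 17 + 30·47 = 1427.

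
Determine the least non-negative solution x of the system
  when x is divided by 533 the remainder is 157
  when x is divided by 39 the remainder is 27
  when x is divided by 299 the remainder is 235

16680

gcd(533, 39) = 13 and 13 | (27 − 157), so the pair is consistent; merging gives x ≡ 690 (mod 1599), where 1599 = lcm(533, 39).
gcd(1599, 299) = 13 and 13 | (235 − 690), so the pair is consistent; merging gives x ≡ 16680 (mod 36777), where 36777 = lcm(1599, 299).
The solution is unique modulo lcm(533, 39, 299) = 36777.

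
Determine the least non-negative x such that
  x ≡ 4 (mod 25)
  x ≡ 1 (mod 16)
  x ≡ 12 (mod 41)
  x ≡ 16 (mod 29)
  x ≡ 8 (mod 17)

2453329

The moduli are pairwise coprime; N = 25·16·41·29·17 = 8085200.
N/25 = 323408; 323408 ≡ 8 (mod 25); 8·22 ≡ 1, so inverse 22.
N/16 = 505325; 505325 ≡ 13 (mod 16); 13·5 ≡ 1, so inverse 5.
N/41 = 197200; 197200 ≡ 31 (mod 41); 31·4 ≡ 1, so inverse 4.
N/29 = 278800; 278800 ≡ 23 (mod 29); 23·24 ≡ 1, so inverse 24.
N/17 = 475600; 475600 ≡ 8 (mod 17); 8·15 ≡ 1, so inverse 15.
x ≡ 4·323408·22 + 1·505325·5 + 12·197200·4 + 16·278800·24 + 8·475600·15 = 204583329.
204583329 mod 8085200 = 2453329.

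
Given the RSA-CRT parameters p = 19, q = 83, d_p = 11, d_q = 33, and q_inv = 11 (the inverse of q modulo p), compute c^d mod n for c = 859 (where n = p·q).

244

m₁ = c^(d_p) mod p: c ≡ 4 (mod 19), and 4^11 mod 19 = 16.
m₂ = c^(d_q) mod q: c ≡ 29 (mod 83), and 29^33 mod 83 = 78.
h = q_inv·(m₁ − m₂) mod p = 11·(16 − 78) mod 19 = 2.
m = m₂ + h·q = 78 + 2·83 = 244.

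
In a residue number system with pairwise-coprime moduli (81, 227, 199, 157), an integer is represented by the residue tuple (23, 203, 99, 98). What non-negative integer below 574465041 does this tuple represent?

49128224

From x ≡ 23 (mod 81) write x = 23 + 81t. Substituting into x ≡ 203 (mod 227) gives 81t ≡ 180 (mod 227), and since 81⁻¹ ≡ 213 (mod 227), t ≡ 204. Hence x ≡ 23 + 81·204 = 16547 (mod 18387).
From x ≡ 16547 (mod 18387) write x = 16547 + 18387t. Substituting into x ≡ 99 (mod 199) gives 18387t ≡ 69 (mod 199), and since 79⁻¹ ≡ 131 (mod 199), t ≡ 84. Hence x ≡ 16547 + 18387·84 = 1561055 (mod 3659013).
From x ≡ 1561055 (mod 3659013) write x = 1561055 + 3659013t. Substituting into x ≡ 98 (mod 157) gives 3659013t ≡ 94 (mod 157), and since 128⁻¹ ≡ 92 (mod 157), t ≡ 13. Hence x ≡ 1561055 + 3659013·13 = 49128224 (mod 574465041).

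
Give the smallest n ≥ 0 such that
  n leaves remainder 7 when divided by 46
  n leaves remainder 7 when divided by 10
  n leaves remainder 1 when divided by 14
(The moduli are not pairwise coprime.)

Combine the congruences pairwise.
gcd(46, 10) = 2 and 2 | (7 − 7), so the pair is consistent; merging gives n ≡ 7 (mod 230), where 230 = lcm(46, 10).
gcd(230, 14) = 2 and 2 | (1 − 7), so the pair is consistent; merging gives n ≡ 1387 (mod 1610), where 1610 = lcm(230, 14).
The solution is unique modulo lcm(46, 10, 14) = 1610.

1387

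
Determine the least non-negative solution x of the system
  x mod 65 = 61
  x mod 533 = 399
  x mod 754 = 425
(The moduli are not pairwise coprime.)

gcd(65, 533) = 13 and 13 | (399 − 61), so the pair is consistent; merging gives x ≡ 2531 (mod 2665), where 2665 = lcm(65, 533).
gcd(2665, 754) = 13 and 13 | (425 − 2531), so the pair is consistent; merging gives x ≡ 18521 (mod 154570), where 154570 = lcm(2665, 754).
The solution is unique modulo lcm(65, 533, 754) = 154570.

18521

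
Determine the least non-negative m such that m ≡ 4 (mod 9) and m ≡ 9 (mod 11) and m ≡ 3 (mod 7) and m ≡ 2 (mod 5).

Combine the congruences pairwise.
From m ≡ 4 (mod 9) write m = 4 + 9t. Substituting into m ≡ 9 (mod 11) gives 9t ≡ 5 (mod 11), and since 9⁻¹ ≡ 5 (mod 11), t ≡ 3. Hence m ≡ 4 + 9·3 = 31 (mod 99).
From m ≡ 31 (mod 99) write m = 31 + 99t. Substituting into m ≡ 3 (mod 7) gives 99t ≡ 0 (mod 7), and since 1⁻¹ ≡ 1 (mod 7), t ≡ 0. Hence m ≡ 31 + 99·0 = 31 (mod 693).
From m ≡ 31 (mod 693) write m = 31 + 693t. Substituting into m ≡ 2 (mod 5) gives 693t ≡ 1 (mod 5), and since 3⁻¹ ≡ 2 (mod 5), t ≡ 2. Hence m ≡ 31 + 693·2 = 1417 (mod 3465).

1417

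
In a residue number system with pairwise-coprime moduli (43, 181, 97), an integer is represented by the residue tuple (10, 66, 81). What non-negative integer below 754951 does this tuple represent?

644064

The moduli are pairwise coprime; N = 43·181·97 = 754951.
N/43 = 17557; 17557 ≡ 13 (mod 43); 13·10 ≡ 1, so inverse 10.
N/181 = 4171; 4171 ≡ 8 (mod 181); 8·68 ≡ 1, so inverse 68.
N/97 = 7783; 7783 ≡ 23 (mod 97); 23·38 ≡ 1, so inverse 38.
x ≡ 10·17557·10 + 66·4171·68 + 81·7783·38 = 44431222.
44431222 mod 754951 = 644064.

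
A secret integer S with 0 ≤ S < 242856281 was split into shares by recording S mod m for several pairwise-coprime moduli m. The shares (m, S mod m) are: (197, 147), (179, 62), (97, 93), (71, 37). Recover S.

100720140

The moduli are pairwise coprime; N = 197·179·97·71 = 242856281.
N/197 = 1232773; 1232773 ≡ 144 (mod 197); 144·26 ≡ 1, so inverse 26.
N/179 = 1356739; 1356739 ≡ 98 (mod 179); 98·137 ≡ 1, so inverse 137.
N/97 = 2503673; 2503673 ≡ 6 (mod 97); 6·81 ≡ 1, so inverse 81.
N/71 = 3420511; 3420511 ≡ 15 (mod 71); 15·19 ≡ 1, so inverse 19.
S ≡ 147·1232773·26 + 62·1356739·137 + 93·2503673·81 + 37·3420511·19 = 37500587414.
37500587414 mod 242856281 = 100720140.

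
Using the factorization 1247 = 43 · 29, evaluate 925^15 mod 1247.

409

Mod 43: 925 ≡ 22; 22^15 ≡ 22 (mod 43).
Mod 29: 925 ≡ 26; 26^15 ≡ 3 (mod 29).
Combine by CRT: x ≡ 22 (mod 43), x ≡ 3 (mod 29) ⇒ x ≡ 409 (mod 1247).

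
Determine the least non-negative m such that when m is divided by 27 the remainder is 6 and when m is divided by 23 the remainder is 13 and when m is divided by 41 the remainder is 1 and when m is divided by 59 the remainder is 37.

1364235

From m ≡ 6 (mod 27) write m = 6 + 27t. Substituting into m ≡ 13 (mod 23) gives 27t ≡ 7 (mod 23), and since 4⁻¹ ≡ 6 (mod 23), t ≡ 19. Hence m ≡ 6 + 27·19 = 519 (mod 621).
From m ≡ 519 (mod 621) write m = 519 + 621t. Substituting into m ≡ 1 (mod 41) gives 621t ≡ 15 (mod 41), and since 6⁻¹ ≡ 7 (mod 41), t ≡ 23. Hence m ≡ 519 + 621·23 = 14802 (mod 25461).
From m ≡ 14802 (mod 25461) write m = 14802 + 25461t. Substituting into m ≡ 37 (mod 59) gives 25461t ≡ 44 (mod 59), and since 32⁻¹ ≡ 24 (mod 59), t ≡ 53. Hence m ≡ 14802 + 25461·53 = 1364235 (mod 1502199).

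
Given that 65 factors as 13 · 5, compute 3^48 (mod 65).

Mod 13: 3 ≡ 3; since 12 | 48, by Fermat 3^48 ≡ 1 (mod 13).
Mod 5: 3 ≡ 3; since 4 | 48, by Fermat 3^48 ≡ 1 (mod 5).
Combine by CRT: x ≡ 1 (mod 13), x ≡ 1 (mod 5) ⇒ x ≡ 1 (mod 65).

1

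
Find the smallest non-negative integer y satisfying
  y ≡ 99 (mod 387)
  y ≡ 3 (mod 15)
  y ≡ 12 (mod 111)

51183

Combine the congruences pairwise.
gcd(387, 15) = 3 and 3 | (3 − 99), so the pair is consistent; merging gives y ≡ 873 (mod 1935), where 1935 = lcm(387, 15).
gcd(1935, 111) = 3 and 3 | (12 − 873), so the pair is consistent; merging gives y ≡ 51183 (mod 71595), where 71595 = lcm(1935, 111).
The solution is unique modulo lcm(387, 15, 111) = 71595.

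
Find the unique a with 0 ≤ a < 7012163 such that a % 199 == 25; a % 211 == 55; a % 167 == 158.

3337653

The moduli are pairwise coprime; N = 199·211·167 = 7012163.
N/199 = 35237; 35237 ≡ 14 (mod 199); 14·128 ≡ 1, so inverse 128.
N/211 = 33233; 33233 ≡ 106 (mod 211); 106·2 ≡ 1, so inverse 2.
N/167 = 41989; 41989 ≡ 72 (mod 167); 72·58 ≡ 1, so inverse 58.
a ≡ 25·35237·128 + 55·33233·2 + 158·41989·58 = 501201226.
501201226 mod 7012163 = 3337653.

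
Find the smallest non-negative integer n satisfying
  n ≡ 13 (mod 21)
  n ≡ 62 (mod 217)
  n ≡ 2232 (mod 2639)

165850

gcd(21, 217) = 7 and 7 | (62 − 13), so the pair is consistent; merging gives n ≡ 496 (mod 651), where 651 = lcm(21, 217).
gcd(651, 2639) = 7 and 7 | (2232 − 496), so the pair is consistent; merging gives n ≡ 165850 (mod 245427), where 245427 = lcm(651, 2639).
The solution is unique modulo lcm(21, 217, 2639) = 245427.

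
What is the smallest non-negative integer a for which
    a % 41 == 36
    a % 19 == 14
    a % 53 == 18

The moduli are pairwise coprime; N = 41·19·53 = 41287.
N/41 = 1007; 1007 ≡ 23 (mod 41); 23·25 ≡ 1, so inverse 25.
N/19 = 2173; 2173 ≡ 7 (mod 19); 7·11 ≡ 1, so inverse 11.
N/53 = 779; 779 ≡ 37 (mod 53); 37·43 ≡ 1, so inverse 43.
a ≡ 36·1007·25 + 14·2173·11 + 18·779·43 = 1843888.
1843888 mod 41287 = 27260.

27260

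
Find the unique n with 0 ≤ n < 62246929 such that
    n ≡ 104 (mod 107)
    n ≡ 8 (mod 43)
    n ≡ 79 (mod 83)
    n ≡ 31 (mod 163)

The moduli are pairwise coprime; M = 107·43·83·163 = 62246929.
M/107 = 581747; 581747 ≡ 95 (mod 107); 95·98 ≡ 1, so inverse 98.
M/43 = 1447603; 1447603 ≡ 8 (mod 43); 8·27 ≡ 1, so inverse 27.
M/83 = 749963; 749963 ≡ 58 (mod 83); 58·73 ≡ 1, so inverse 73.
M/163 = 381883; 381883 ≡ 137 (mod 163); 137·94 ≡ 1, so inverse 94.
n ≡ 104·581747·98 + 8·1447603·27 + 79·749963·73 + 31·381883·94 = 11679691355.
11679691355 mod 62246929 = 39515632.

39515632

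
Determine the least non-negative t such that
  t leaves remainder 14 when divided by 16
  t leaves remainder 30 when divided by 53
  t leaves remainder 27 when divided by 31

The moduli are pairwise coprime; N = 16·53·31 = 26288.
N/16 = 1643; 1643 ≡ 11 (mod 16); 11·3 ≡ 1, so inverse 3.
N/53 = 496; 496 ≡ 19 (mod 53); 19·14 ≡ 1, so inverse 14.
N/31 = 848; 848 ≡ 11 (mod 31); 11·17 ≡ 1, so inverse 17.
t ≡ 14·1643·3 + 30·496·14 + 27·848·17 = 666558.
666558 mod 26288 = 9358.

9358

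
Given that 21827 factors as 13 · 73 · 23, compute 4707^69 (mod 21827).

13794

Mod 13: 4707 ≡ 1; by Fermat, exponent reduces to 69 mod 12 = 9; 1^9 ≡ 1 (mod 13).
Mod 73: 4707 ≡ 35; 35^69 ≡ 70 (mod 73).
Mod 23: 4707 ≡ 15; by Fermat, exponent reduces to 69 mod 22 = 3; 15^3 ≡ 17 (mod 23).
Combine by CRT: x ≡ 1 (mod 13), x ≡ 70 (mod 73), x ≡ 17 (mod 23) ⇒ x ≡ 13794 (mod 21827).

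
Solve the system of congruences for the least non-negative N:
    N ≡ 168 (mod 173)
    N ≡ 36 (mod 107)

18333

From N ≡ 168 (mod 173) write N = 168 + 173t. Substituting into N ≡ 36 (mod 107) gives 173t ≡ 82 (mod 107), and since 66⁻¹ ≡ 60 (mod 107), t ≡ 105. Hence N ≡ 168 + 173·105 = 18333 (mod 18511).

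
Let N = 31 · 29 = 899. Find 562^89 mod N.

Mod 31: 562 ≡ 4; by Fermat, exponent reduces to 89 mod 30 = 29; 4^29 ≡ 8 (mod 31).
Mod 29: 562 ≡ 11; by Fermat, exponent reduces to 89 mod 28 = 5; 11^5 ≡ 14 (mod 29).
Combine by CRT: x ≡ 8 (mod 31), x ≡ 14 (mod 29) ⇒ x ≡ 101 (mod 899).

101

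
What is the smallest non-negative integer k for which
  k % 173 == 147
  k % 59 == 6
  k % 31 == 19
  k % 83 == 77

From k ≡ 147 (mod 173) write k = 147 + 173t. Substituting into k ≡ 6 (mod 59) gives 173t ≡ 36 (mod 59), and since 55⁻¹ ≡ 44 (mod 59), t ≡ 50. Hence k ≡ 147 + 173·50 = 8797 (mod 10207).
From k ≡ 8797 (mod 10207) write k = 8797 + 10207t. Substituting into k ≡ 19 (mod 31) gives 10207t ≡ 26 (mod 31), and since 8⁻¹ ≡ 4 (mod 31), t ≡ 11. Hence k ≡ 8797 + 10207·11 = 121074 (mod 316417).
From k ≡ 121074 (mod 316417) write k = 121074 + 316417t. Substituting into k ≡ 77 (mod 83) gives 316417t ≡ 17 (mod 83), and since 21⁻¹ ≡ 4 (mod 83), t ≡ 68. Hence k ≡ 121074 + 316417·68 = 21637430 (mod 26262611).

21637430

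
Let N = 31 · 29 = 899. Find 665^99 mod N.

872

Mod 31: 665 ≡ 14; by Fermat, exponent reduces to 99 mod 30 = 9; 14^9 ≡ 4 (mod 31).
Mod 29: 665 ≡ 27; by Fermat, exponent reduces to 99 mod 28 = 15; 27^15 ≡ 2 (mod 29).
Combine by CRT: x ≡ 4 (mod 31), x ≡ 2 (mod 29) ⇒ x ≡ 872 (mod 899).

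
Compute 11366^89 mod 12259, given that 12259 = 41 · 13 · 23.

Mod 41: 11366 ≡ 9; by Fermat, exponent reduces to 89 mod 40 = 9; 9^9 ≡ 9 (mod 41).
Mod 13: 11366 ≡ 4; by Fermat, exponent reduces to 89 mod 12 = 5; 4^5 ≡ 10 (mod 13).
Mod 23: 11366 ≡ 4; by Fermat, exponent reduces to 89 mod 22 = 1; 4^1 ≡ 4 (mod 23).
Combine by CRT: x ≡ 9 (mod 41), x ≡ 10 (mod 13), x ≡ 4 (mod 23) ⇒ x ≡ 10423 (mod 12259).

10423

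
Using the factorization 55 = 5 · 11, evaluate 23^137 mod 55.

Mod 5: 23 ≡ 3; by Fermat, exponent reduces to 137 mod 4 = 1; 3^1 ≡ 3 (mod 5).
Mod 11: 23 ≡ 1; by Fermat, exponent reduces to 137 mod 10 = 7; 1^7 ≡ 1 (mod 11).
Combine by CRT: x ≡ 3 (mod 5), x ≡ 1 (mod 11) ⇒ x ≡ 23 (mod 55).

23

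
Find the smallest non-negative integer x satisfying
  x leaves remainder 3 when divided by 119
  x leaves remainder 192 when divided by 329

gcd(119, 329) = 7 and 7 | (192 − 3), so the pair is consistent; merging gives x ≡ 3811 (mod 5593), where 5593 = lcm(119, 329).
The solution is unique modulo lcm(119, 329) = 5593.

3811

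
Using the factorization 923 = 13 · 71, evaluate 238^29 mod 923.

764

Mod 13: 238 ≡ 4; by Fermat, exponent reduces to 29 mod 12 = 5; 4^5 ≡ 10 (mod 13).
Mod 71: 238 ≡ 25; 25^29 ≡ 54 (mod 71).
Combine by CRT: x ≡ 10 (mod 13), x ≡ 54 (mod 71) ⇒ x ≡ 764 (mod 923).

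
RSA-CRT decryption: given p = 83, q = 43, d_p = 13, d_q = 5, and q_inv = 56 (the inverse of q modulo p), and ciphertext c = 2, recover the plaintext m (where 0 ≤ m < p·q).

1967

m₁ = c^(d_p) mod p: c ≡ 2 (mod 83), and 2^13 mod 83 = 58.
m₂ = c^(d_q) mod q: c ≡ 2 (mod 43), and 2^5 mod 43 = 32.
h = q_inv·(m₁ − m₂) mod p = 56·(58 − 32) mod 83 = 45.
m = m₂ + h·q = 32 + 45·43 = 1967.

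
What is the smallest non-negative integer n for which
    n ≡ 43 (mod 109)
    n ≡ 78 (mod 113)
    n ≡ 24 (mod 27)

From n ≡ 43 (mod 109) write n = 43 + 109t. Substituting into n ≡ 78 (mod 113) gives 109t ≡ 35 (mod 113), and since 109⁻¹ ≡ 28 (mod 113), t ≡ 76. Hence n ≡ 43 + 109·76 = 8327 (mod 12317).
From n ≡ 8327 (mod 12317) write n = 8327 + 12317t. Substituting into n ≡ 24 (mod 27) gives 12317t ≡ 13 (mod 27), and since 5⁻¹ ≡ 11 (mod 27), t ≡ 8. Hence n ≡ 8327 + 12317·8 = 106863 (mod 332559).

106863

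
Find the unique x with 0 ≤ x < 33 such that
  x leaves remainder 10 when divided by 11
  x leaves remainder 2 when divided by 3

Combine the congruences pairwise.
From x ≡ 10 (mod 11) write x = 10 + 11t. Substituting into x ≡ 2 (mod 3) gives 11t ≡ 1 (mod 3), and since 2⁻¹ ≡ 2 (mod 3), t ≡ 2. Hence x ≡ 10 + 11·2 = 32 (mod 33).

32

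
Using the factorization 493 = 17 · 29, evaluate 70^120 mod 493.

Mod 17: 70 ≡ 2; by Fermat, exponent reduces to 120 mod 16 = 8; 2^8 ≡ 1 (mod 17).
Mod 29: 70 ≡ 12; by Fermat, exponent reduces to 120 mod 28 = 8; 12^8 ≡ 1 (mod 29).
Combine by CRT: x ≡ 1 (mod 17), x ≡ 1 (mod 29) ⇒ x ≡ 1 (mod 493).

1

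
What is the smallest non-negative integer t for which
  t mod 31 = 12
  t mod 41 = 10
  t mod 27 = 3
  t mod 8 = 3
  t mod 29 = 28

The moduli are pairwise coprime; N = 31·41·27·8·29 = 7961544.
N/31 = 256824; 256824 ≡ 20 (mod 31); 20·14 ≡ 1, so inverse 14.
N/41 = 194184; 194184 ≡ 8 (mod 41); 8·36 ≡ 1, so inverse 36.
N/27 = 294872; 294872 ≡ 5 (mod 27); 5·11 ≡ 1, so inverse 11.
N/8 = 995193; 995193 ≡ 1 (mod 8), inverse 1.
N/29 = 274536; 274536 ≡ 22 (mod 29); 22·4 ≡ 1, so inverse 4.
t ≡ 12·256824·14 + 10·194184·36 + 3·294872·11 + 3·995193·1 + 28·274536·4 = 156517059.
156517059 mod 7961544 = 5247723.

5247723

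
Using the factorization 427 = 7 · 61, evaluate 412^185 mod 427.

Mod 7: 412 ≡ 6; by Fermat, exponent reduces to 185 mod 6 = 5; 6^5 ≡ 6 (mod 7).
Mod 61: 412 ≡ 46; by Fermat, exponent reduces to 185 mod 60 = 5; 46^5 ≡ 14 (mod 61).
Combine by CRT: x ≡ 6 (mod 7), x ≡ 14 (mod 61) ⇒ x ≡ 258 (mod 427).

258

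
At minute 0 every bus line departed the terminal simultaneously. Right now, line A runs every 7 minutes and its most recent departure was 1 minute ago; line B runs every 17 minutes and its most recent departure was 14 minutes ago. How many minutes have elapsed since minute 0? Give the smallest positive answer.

From t ≡ 1 (mod 7) write t = 1 + 7s. Substituting into t ≡ 14 (mod 17) gives 7s ≡ 13 (mod 17), and since 7⁻¹ ≡ 5 (mod 17), s ≡ 14. Hence t ≡ 1 + 7·14 = 99 (mod 119).

99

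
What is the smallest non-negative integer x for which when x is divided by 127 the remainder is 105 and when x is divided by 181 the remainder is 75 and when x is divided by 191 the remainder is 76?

From x ≡ 105 (mod 127) write x = 105 + 127t. Substituting into x ≡ 75 (mod 181) gives 127t ≡ 151 (mod 181), and since 127⁻¹ ≡ 124 (mod 181), t ≡ 81. Hence x ≡ 105 + 127·81 = 10392 (mod 22987).
From x ≡ 10392 (mod 22987) write x = 10392 + 22987t. Substituting into x ≡ 76 (mod 191) gives 22987t ≡ 189 (mod 191), and since 67⁻¹ ≡ 134 (mod 191), t ≡ 114. Hence x ≡ 10392 + 22987·114 = 2630910 (mod 4390517).

2630910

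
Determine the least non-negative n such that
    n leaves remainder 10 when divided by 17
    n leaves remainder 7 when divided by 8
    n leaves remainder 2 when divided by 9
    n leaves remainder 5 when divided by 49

30287

The moduli are pairwise coprime; M = 17·8·9·49 = 59976.
M/17 = 3528; 3528 ≡ 9 (mod 17); 9·2 ≡ 1, so inverse 2.
M/8 = 7497; 7497 ≡ 1 (mod 8), inverse 1.
M/9 = 6664; 6664 ≡ 4 (mod 9); 4·7 ≡ 1, so inverse 7.
M/49 = 1224; 1224 ≡ 48 (mod 49); 48·48 ≡ 1, so inverse 48.
n ≡ 10·3528·2 + 7·7497·1 + 2·6664·7 + 5·1224·48 = 510095.
510095 mod 59976 = 30287.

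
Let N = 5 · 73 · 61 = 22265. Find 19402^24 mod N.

Mod 5: 19402 ≡ 2; since 4 | 24, by Fermat 2^24 ≡ 1 (mod 5).
Mod 73: 19402 ≡ 57; 57^24 ≡ 64 (mod 73).
Mod 61: 19402 ≡ 4; 4^24 ≡ 34 (mod 61).
Combine by CRT: x ≡ 1 (mod 5), x ≡ 64 (mod 73), x ≡ 34 (mod 61) ⇒ x ≡ 6561 (mod 22265).

6561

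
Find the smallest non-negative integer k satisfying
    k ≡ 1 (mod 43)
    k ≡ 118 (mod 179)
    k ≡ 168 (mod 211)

Combine the congruences pairwise.
From k ≡ 1 (mod 43) write k = 1 + 43t. Substituting into k ≡ 118 (mod 179) gives 43t ≡ 117 (mod 179), and since 43⁻¹ ≡ 25 (mod 179), t ≡ 61. Hence k ≡ 1 + 43·61 = 2624 (mod 7697).
From k ≡ 2624 (mod 7697) write k = 2624 + 7697t. Substituting into k ≡ 168 (mod 211) gives 7697t ≡ 76 (mod 211), and since 101⁻¹ ≡ 117 (mod 211), t ≡ 30. Hence k ≡ 2624 + 7697·30 = 233534 (mod 1624067).

233534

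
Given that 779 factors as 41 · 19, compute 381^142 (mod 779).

20

Mod 41: 381 ≡ 12; by Fermat, exponent reduces to 142 mod 40 = 22; 12^22 ≡ 20 (mod 41).
Mod 19: 381 ≡ 1; by Fermat, exponent reduces to 142 mod 18 = 16; 1^16 ≡ 1 (mod 19).
Combine by CRT: x ≡ 20 (mod 41), x ≡ 1 (mod 19) ⇒ x ≡ 20 (mod 779).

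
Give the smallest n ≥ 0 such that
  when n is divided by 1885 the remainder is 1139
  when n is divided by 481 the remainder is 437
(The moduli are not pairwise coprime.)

gcd(1885, 481) = 13 and 13 | (437 − 1139), so the pair is consistent; merging gives n ≡ 35069 (mod 69745), where 69745 = lcm(1885, 481).
The solution is unique modulo lcm(1885, 481) = 69745.

35069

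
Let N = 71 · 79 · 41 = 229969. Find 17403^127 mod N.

202816

Mod 71: 17403 ≡ 8; by Fermat, exponent reduces to 127 mod 70 = 57; 8^57 ≡ 40 (mod 71).
Mod 79: 17403 ≡ 23; by Fermat, exponent reduces to 127 mod 78 = 49; 23^49 ≡ 23 (mod 79).
Mod 41: 17403 ≡ 19; by Fermat, exponent reduces to 127 mod 40 = 7; 19^7 ≡ 30 (mod 41).
Combine by CRT: x ≡ 40 (mod 71), x ≡ 23 (mod 79), x ≡ 30 (mod 41) ⇒ x ≡ 202816 (mod 229969).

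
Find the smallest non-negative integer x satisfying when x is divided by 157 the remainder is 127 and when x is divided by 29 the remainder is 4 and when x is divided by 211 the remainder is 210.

Combine the congruences pairwise.
From x ≡ 127 (mod 157) write x = 127 + 157t. Substituting into x ≡ 4 (mod 29) gives 157t ≡ 22 (mod 29), and since 12⁻¹ ≡ 17 (mod 29), t ≡ 26. Hence x ≡ 127 + 157·26 = 4209 (mod 4553).
From x ≡ 4209 (mod 4553) write x = 4209 + 4553t. Substituting into x ≡ 210 (mod 211) gives 4553t ≡ 10 (mod 211), and since 122⁻¹ ≡ 64 (mod 211), t ≡ 7. Hence x ≡ 4209 + 4553·7 = 36080 (mod 960683).

36080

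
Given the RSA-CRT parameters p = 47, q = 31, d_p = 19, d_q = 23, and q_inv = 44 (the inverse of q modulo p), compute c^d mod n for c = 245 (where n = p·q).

547

m₁ = c^(d_p) mod p: c ≡ 10 (mod 47), and 10^19 mod 47 = 30.
m₂ = c^(d_q) mod q: c ≡ 28 (mod 31), and 28^23 mod 31 = 20.
h = q_inv·(m₁ − m₂) mod p = 44·(30 − 20) mod 47 = 17.
m = m₂ + h·q = 20 + 17·31 = 547.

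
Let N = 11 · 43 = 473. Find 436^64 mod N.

135

Mod 11: 436 ≡ 7; by Fermat, exponent reduces to 64 mod 10 = 4; 7^4 ≡ 3 (mod 11).
Mod 43: 436 ≡ 6; by Fermat, exponent reduces to 64 mod 42 = 22; 6^22 ≡ 6 (mod 43).
Combine by CRT: x ≡ 3 (mod 11), x ≡ 6 (mod 43) ⇒ x ≡ 135 (mod 473).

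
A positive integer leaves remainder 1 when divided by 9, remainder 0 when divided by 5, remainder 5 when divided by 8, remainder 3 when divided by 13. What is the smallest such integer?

3565

The moduli are pairwise coprime; N = 9·5·8·13 = 4680.
N/9 = 520; 520 ≡ 7 (mod 9); 7·4 ≡ 1, so inverse 4.
N/5 = 936; 936 ≡ 1 (mod 5), inverse 1.
N/8 = 585; 585 ≡ 1 (mod 8), inverse 1.
N/13 = 360; 360 ≡ 9 (mod 13); 9·3 ≡ 1, so inverse 3.
a ≡ 1·520·4 + 0·936·1 + 5·585·1 + 3·360·3 = 8245.
8245 mod 4680 = 3565.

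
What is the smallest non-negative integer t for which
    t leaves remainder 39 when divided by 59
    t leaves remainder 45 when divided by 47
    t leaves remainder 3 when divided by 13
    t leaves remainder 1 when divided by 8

184473

The moduli are pairwise coprime; N = 59·47·13·8 = 288392.
N/59 = 4888; 4888 ≡ 50 (mod 59); 50·13 ≡ 1, so inverse 13.
N/47 = 6136; 6136 ≡ 26 (mod 47); 26·38 ≡ 1, so inverse 38.
N/13 = 22184; 22184 ≡ 6 (mod 13); 6·11 ≡ 1, so inverse 11.
N/8 = 36049; 36049 ≡ 1 (mod 8), inverse 1.
t ≡ 39·4888·13 + 45·6136·38 + 3·22184·11 + 1·36049·1 = 13738897.
13738897 mod 288392 = 184473.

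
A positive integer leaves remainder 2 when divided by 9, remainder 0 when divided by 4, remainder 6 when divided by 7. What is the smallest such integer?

The moduli are pairwise coprime; M = 9·4·7 = 252.
M/9 = 28; 28 ≡ 1 (mod 9), inverse 1.
M/4 = 63; 63 ≡ 3 (mod 4); 3·3 ≡ 1, so inverse 3.
M/7 = 36; 36 ≡ 1 (mod 7), inverse 1.
n ≡ 2·28·1 + 0·63·3 + 6·36·1 = 272.
272 mod 252 = 20.

20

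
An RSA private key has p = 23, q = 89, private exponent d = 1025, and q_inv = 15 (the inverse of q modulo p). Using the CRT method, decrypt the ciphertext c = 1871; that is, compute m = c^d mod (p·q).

d_p = d mod (p−1) = 1025 mod 22 = 13; d_q = d mod (q−1) = 57.
m₁ = c^(d_p) mod p: c ≡ 8 (mod 23), and 8^13 mod 23 = 18.
m₂ = c^(d_q) mod q: c ≡ 2 (mod 89), and 2^57 mod 89 = 4.
h = q_inv·(m₁ − m₂) mod p = 15·(18 − 4) mod 23 = 3.
m = m₂ + h·q = 4 + 3·89 = 271.

271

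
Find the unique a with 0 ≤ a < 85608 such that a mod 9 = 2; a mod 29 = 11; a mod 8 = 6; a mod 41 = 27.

35246

The moduli are pairwise coprime; N = 9·29·8·41 = 85608.
N/9 = 9512; 9512 ≡ 8 (mod 9); 8·8 ≡ 1, so inverse 8.
N/29 = 2952; 2952 ≡ 23 (mod 29); 23·24 ≡ 1, so inverse 24.
N/8 = 10701; 10701 ≡ 5 (mod 8); 5·5 ≡ 1, so inverse 5.
N/41 = 2088; 2088 ≡ 38 (mod 41); 38·27 ≡ 1, so inverse 27.
a ≡ 2·9512·8 + 11·2952·24 + 6·10701·5 + 27·2088·27 = 2774702.
2774702 mod 85608 = 35246.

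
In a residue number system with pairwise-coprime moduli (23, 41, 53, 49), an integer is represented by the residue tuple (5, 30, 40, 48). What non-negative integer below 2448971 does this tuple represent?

2184223

From x ≡ 5 (mod 23) write x = 5 + 23t. Substituting into x ≡ 30 (mod 41) gives 23t ≡ 25 (mod 41), and since 23⁻¹ ≡ 25 (mod 41), t ≡ 10. Hence x ≡ 5 + 23·10 = 235 (mod 943).
From x ≡ 235 (mod 943) write x = 235 + 943t. Substituting into x ≡ 40 (mod 53) gives 943t ≡ 17 (mod 53), and since 42⁻¹ ≡ 24 (mod 53), t ≡ 37. Hence x ≡ 235 + 943·37 = 35126 (mod 49979).
From x ≡ 35126 (mod 49979) write x = 35126 + 49979t. Substituting into x ≡ 48 (mod 49) gives 49979t ≡ 6 (mod 49), and since 48⁻¹ ≡ 48 (mod 49), t ≡ 43. Hence x ≡ 35126 + 49979·43 = 2184223 (mod 2448971).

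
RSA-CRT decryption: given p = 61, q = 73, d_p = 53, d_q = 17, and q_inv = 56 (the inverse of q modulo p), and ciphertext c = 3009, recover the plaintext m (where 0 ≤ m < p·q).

3974

m₁ = c^(d_p) mod p: c ≡ 20 (mod 61), and 20^53 mod 61 = 9.
m₂ = c^(d_q) mod q: c ≡ 16 (mod 73), and 16^17 mod 73 = 32.
h = q_inv·(m₁ − m₂) mod p = 56·(9 − 32) mod 61 = 54.
m = m₂ + h·q = 32 + 54·73 = 3974.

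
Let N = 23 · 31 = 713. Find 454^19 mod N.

Mod 23: 454 ≡ 17; 17^19 ≡ 5 (mod 23).
Mod 31: 454 ≡ 20; 20^19 ≡ 9 (mod 31).
Combine by CRT: x ≡ 5 (mod 23), x ≡ 9 (mod 31) ⇒ x ≡ 350 (mod 713).

350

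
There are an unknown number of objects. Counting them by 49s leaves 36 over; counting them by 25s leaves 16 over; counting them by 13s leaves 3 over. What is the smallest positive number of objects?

Combine the congruences pairwise.
From N ≡ 36 (mod 49) write N = 36 + 49t. Substituting into N ≡ 16 (mod 25) gives 49t ≡ 5 (mod 25), and since 24⁻¹ ≡ 24 (mod 25), t ≡ 20. Hence N ≡ 36 + 49·20 = 1016 (mod 1225).
From N ≡ 1016 (mod 1225) write N = 1016 + 1225t. Substituting into N ≡ 3 (mod 13) gives 1225t ≡ 1 (mod 13), and since 3⁻¹ ≡ 9 (mod 13), t ≡ 9. Hence N ≡ 1016 + 1225·9 = 12041 (mod 15925).

12041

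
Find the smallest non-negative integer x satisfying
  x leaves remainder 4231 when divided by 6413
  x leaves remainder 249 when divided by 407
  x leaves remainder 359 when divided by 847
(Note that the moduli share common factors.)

446728

Combine the congruences pairwise.
gcd(6413, 407) = 11 and 11 | (249 − 4231), so the pair is consistent; merging gives x ≡ 209447 (mod 237281), where 237281 = lcm(6413, 407).
gcd(237281, 847) = 121 and 121 | (359 − 209447), so the pair is consistent; merging gives x ≡ 446728 (mod 1660967), where 1660967 = lcm(237281, 847).
The solution is unique modulo lcm(6413, 407, 847) = 1660967.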